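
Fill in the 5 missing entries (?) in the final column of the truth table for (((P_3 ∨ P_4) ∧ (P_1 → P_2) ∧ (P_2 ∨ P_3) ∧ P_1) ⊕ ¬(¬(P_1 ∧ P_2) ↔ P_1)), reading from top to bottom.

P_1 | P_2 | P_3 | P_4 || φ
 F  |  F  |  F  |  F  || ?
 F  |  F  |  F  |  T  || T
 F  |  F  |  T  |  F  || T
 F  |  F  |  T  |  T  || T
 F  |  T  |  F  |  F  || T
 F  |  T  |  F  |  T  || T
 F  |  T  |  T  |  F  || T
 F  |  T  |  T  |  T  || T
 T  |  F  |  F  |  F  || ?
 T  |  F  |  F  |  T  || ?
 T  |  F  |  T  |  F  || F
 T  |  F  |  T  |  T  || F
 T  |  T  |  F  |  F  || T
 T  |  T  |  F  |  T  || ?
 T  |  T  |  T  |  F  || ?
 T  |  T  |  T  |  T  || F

Row P_1=F, P_2=F, P_3=F, P_4=F: ((P_3 ∨ P_4) ∧ (P_1 → P_2) ∧ (P_2 ∨ P_3) ∧ P_1) = F, ¬(¬(P_1 ∧ P_2) ↔ P_1) = T, so the formula = T.
Row P_1=T, P_2=F, P_3=F, P_4=F: ((P_3 ∨ P_4) ∧ (P_1 → P_2) ∧ (P_2 ∨ P_3) ∧ P_1) = F, ¬(¬(P_1 ∧ P_2) ↔ P_1) = F, so the formula = F.
Row P_1=T, P_2=F, P_3=F, P_4=T: ((P_3 ∨ P_4) ∧ (P_1 → P_2) ∧ (P_2 ∨ P_3) ∧ P_1) = F, ¬(¬(P_1 ∧ P_2) ↔ P_1) = F, so the formula = F.
Row P_1=T, P_2=T, P_3=F, P_4=T: ((P_3 ∨ P_4) ∧ (P_1 → P_2) ∧ (P_2 ∨ P_3) ∧ P_1) = T, ¬(¬(P_1 ∧ P_2) ↔ P_1) = T, so the formula = F.
Row P_1=T, P_2=T, P_3=T, P_4=F: ((P_3 ∨ P_4) ∧ (P_1 → P_2) ∧ (P_2 ∨ P_3) ∧ P_1) = T, ¬(¬(P_1 ∧ P_2) ↔ P_1) = T, so the formula = F.

T, F, F, F, F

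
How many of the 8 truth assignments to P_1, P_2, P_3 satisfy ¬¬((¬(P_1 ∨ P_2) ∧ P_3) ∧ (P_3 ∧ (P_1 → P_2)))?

P_1 | P_2 | P_3 | (P_1 ∨ P_2) | ¬(P_1 ∨ P_2) | (¬(P_1 ∨ P_2) ∧ P_3) | (P_1 → P_2) | (P_3 ∧ (P_1 → P_2)) | φ
--- | --- | --- | ----------- | ------------ | -------------------- | ----------- | ------------------- | -
 T  |  T  |  T  |      T      |      F       |          F           |      T      |          T          | F
 T  |  T  |  F  |      T      |      F       |          F           |      T      |          F          | F
 T  |  F  |  T  |      T      |      F       |          F           |      F      |          F          | F
 T  |  F  |  F  |      T      |      F       |          F           |      F      |          F          | F
 F  |  T  |  T  |      T      |      F       |          F           |      T      |          T          | F
 F  |  T  |  F  |      T      |      F       |          F           |      T      |          F          | F
 F  |  F  |  T  |      F      |      T       |          T           |      T      |          T          | T
 F  |  F  |  F  |      F      |      T       |          F           |      T      |          F          | F
The formula is true on 1 of the 8 rows.

1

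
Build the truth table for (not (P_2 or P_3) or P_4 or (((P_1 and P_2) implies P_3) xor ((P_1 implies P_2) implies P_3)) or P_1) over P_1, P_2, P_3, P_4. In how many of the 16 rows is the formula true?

14

P_1  P_2  P_3  P_4  |  (P_2 or P_3)  not (P_2 or P_3)  (P_1 and P_2)  ((P_1 and P_2) implies P_3)  (P_1 implies P_2)  φ
 0    0    0    0   |       0               1                0                     1                       1          1
 0    0    0    1   |       0               1                0                     1                       1          1
 0    0    1    0   |       1               0                0                     1                       1          0
 0    0    1    1   |       1               0                0                     1                       1          1
 0    1    0    0   |       1               0                0                     1                       1          1
 0    1    0    1   |       1               0                0                     1                       1          1
 0    1    1    0   |       1               0                0                     1                       1          0
 0    1    1    1   |       1               0                0                     1                       1          1
 1    0    0    0   |       0               1                0                     1                       0          1
 1    0    0    1   |       0               1                0                     1                       0          1
 1    0    1    0   |       1               0                0                     1                       0          1
 1    0    1    1   |       1               0                0                     1                       0          1
 1    1    0    0   |       1               0                1                     0                       1          1
 1    1    0    1   |       1               0                1                     0                       1          1
 1    1    1    0   |       1               0                1                     1                       1          1
 1    1    1    1   |       1               0                1                     1                       1          1
The formula is true on 14 of the 16 rows.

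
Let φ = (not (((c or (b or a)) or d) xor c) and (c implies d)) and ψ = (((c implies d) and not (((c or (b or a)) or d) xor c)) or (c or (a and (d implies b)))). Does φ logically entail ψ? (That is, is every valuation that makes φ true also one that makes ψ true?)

a | b | c | d | φ | ψ
- | - | - | - | - | -
1 | 1 | 1 | 1 | 1 | 1
1 | 1 | 1 | 0 | 0 | 1
1 | 1 | 0 | 1 | 0 | 1
1 | 1 | 0 | 0 | 0 | 1
1 | 0 | 1 | 1 | 1 | 1
1 | 0 | 1 | 0 | 0 | 1
1 | 0 | 0 | 1 | 0 | 0
1 | 0 | 0 | 0 | 0 | 1
0 | 1 | 1 | 1 | 1 | 1
0 | 1 | 1 | 0 | 0 | 1
0 | 1 | 0 | 1 | 0 | 0
0 | 1 | 0 | 0 | 0 | 0
0 | 0 | 1 | 1 | 1 | 1
0 | 0 | 1 | 0 | 0 | 1
0 | 0 | 0 | 1 | 0 | 0
0 | 0 | 0 | 0 | 1 | 1
In every row where φ is true, ψ is also true, so φ ⊨ ψ.

yes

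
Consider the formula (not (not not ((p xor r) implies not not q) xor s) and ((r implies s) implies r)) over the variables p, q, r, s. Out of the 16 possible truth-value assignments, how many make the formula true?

4

p | q | r | s || φ
T | T | T | T || T
T | T | T | F || F
T | T | F | T || F
T | T | F | F || F
T | F | T | T || T
T | F | T | F || F
T | F | F | T || F
T | F | F | F || F
F | T | T | T || T
F | T | T | F || F
F | T | F | T || F
F | T | F | F || F
F | F | T | T || F
F | F | T | F || T
F | F | F | T || F
F | F | F | F || F
The formula is true on 4 of the 16 rows.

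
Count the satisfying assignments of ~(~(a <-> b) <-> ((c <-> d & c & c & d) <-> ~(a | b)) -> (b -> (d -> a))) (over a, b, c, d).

  a      b      c      d       (a <-> b)  ~(a <-> b)  (d & c & c & d)  (c <-> (d & c & c & d))  (a | b)  ~(a | b)  (d -> a)  (b -> (d -> a))    φ  
 True   True   True   True        True      False           True                 True             True    False      True          True        True
 True   True   True  False        True      False          False                False             True    False      True          True        True
 True   True  False   True        True      False          False                 True             True    False      True          True        True
 True   True  False  False        True      False          False                 True             True    False      True          True        True
 True  False   True   True       False       True           True                 True             True    False      True          True       False
 True  False   True  False       False       True          False                False             True    False      True          True       False
 True  False  False   True       False       True          False                 True             True    False      True          True       False
 True  False  False  False       False       True          False                 True             True    False      True          True       False
False   True   True   True       False       True           True                 True             True    False     False         False       False
False   True   True  False       False       True          False                False             True    False      True          True       False
False   True  False   True       False       True          False                 True             True    False     False         False       False
False   True  False  False       False       True          False                 True             True    False      True          True       False
False  False   True   True        True      False           True                 True            False     True     False          True        True
False  False   True  False        True      False          False                False            False     True      True          True        True
False  False  False   True        True      False          False                 True            False     True     False          True        True
False  False  False  False        True      False          False                 True            False     True      True          True        True
The formula is true on 8 of the 16 rows.

8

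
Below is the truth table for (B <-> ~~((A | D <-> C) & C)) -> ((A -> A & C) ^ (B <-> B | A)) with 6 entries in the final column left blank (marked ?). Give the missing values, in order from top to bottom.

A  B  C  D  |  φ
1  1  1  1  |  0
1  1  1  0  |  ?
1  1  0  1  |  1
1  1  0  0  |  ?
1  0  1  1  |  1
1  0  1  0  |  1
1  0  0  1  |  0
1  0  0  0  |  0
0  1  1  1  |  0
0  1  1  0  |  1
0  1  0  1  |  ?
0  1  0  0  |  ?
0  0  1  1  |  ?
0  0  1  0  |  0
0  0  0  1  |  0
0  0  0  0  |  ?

0, 1, 1, 1, 1, 0

Row A=1, B=1, C=1, D=0: (B <-> ~~((A | D <-> C) & C)) = 1, ((A -> A & C) ^ (B <-> B | A)) = 0, so the formula = 0.
Row A=1, B=1, C=0, D=0: (B <-> ~~((A | D <-> C) & C)) = 0, ((A -> A & C) ^ (B <-> B | A)) = 1, so the formula = 1.
Row A=0, B=1, C=0, D=1: (B <-> ~~((A | D <-> C) & C)) = 0, ((A -> A & C) ^ (B <-> B | A)) = 0, so the formula = 1.
Row A=0, B=1, C=0, D=0: (B <-> ~~((A | D <-> C) & C)) = 0, ((A -> A & C) ^ (B <-> B | A)) = 0, so the formula = 1.
Row A=0, B=0, C=1, D=1: (B <-> ~~((A | D <-> C) & C)) = 0, ((A -> A & C) ^ (B <-> B | A)) = 0, so the formula = 1.
Row A=0, B=0, C=0, D=0: (B <-> ~~((A | D <-> C) & C)) = 1, ((A -> A & C) ^ (B <-> B | A)) = 0, so the formula = 0.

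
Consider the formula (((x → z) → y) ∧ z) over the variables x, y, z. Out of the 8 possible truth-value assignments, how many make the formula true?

x  y  z  |  (x → z)  ((x → z) → y)  (((x → z) → y) ∧ z)
T  T  T  |     T           T                 T         
T  T  F  |     F           T                 F         
T  F  T  |     T           F                 F         
T  F  F  |     F           T                 F         
F  T  T  |     T           T                 T         
F  T  F  |     T           T                 F         
F  F  T  |     T           F                 F         
F  F  F  |     T           F                 F         
The formula is true on 2 of the 8 rows.

2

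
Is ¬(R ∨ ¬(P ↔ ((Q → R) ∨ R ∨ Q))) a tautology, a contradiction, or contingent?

P  Q  R  |  φ
1  1  1  |  0
1  1  0  |  1
1  0  1  |  0
1  0  0  |  1
0  1  1  |  0
0  1  0  |  0
0  0  1  |  0
0  0  0  |  0
2 of 8 rows are 1, so the formula is contingent.

contingent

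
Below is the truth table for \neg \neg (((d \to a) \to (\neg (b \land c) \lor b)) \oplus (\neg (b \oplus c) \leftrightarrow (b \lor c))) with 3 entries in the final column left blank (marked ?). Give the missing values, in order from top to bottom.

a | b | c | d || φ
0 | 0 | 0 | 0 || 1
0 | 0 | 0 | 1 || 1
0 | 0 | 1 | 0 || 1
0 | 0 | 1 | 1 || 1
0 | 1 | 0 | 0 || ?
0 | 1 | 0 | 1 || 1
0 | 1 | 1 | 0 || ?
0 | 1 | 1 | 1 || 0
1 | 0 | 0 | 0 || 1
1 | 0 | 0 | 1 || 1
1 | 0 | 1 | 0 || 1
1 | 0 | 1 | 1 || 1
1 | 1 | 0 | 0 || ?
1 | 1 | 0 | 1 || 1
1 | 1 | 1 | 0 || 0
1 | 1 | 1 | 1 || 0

1, 0, 1

Row 5: (((d \to a) \to (\neg (b \land c) \lor b)) \oplus (\neg (b \oplus c) \leftrightarrow (b \lor c))) = 1, \neg (((d \to a) \to (\neg (b \land c) \lor b)) \oplus (\neg (b \oplus c) \leftrightarrow (b \lor c))) = 0, so the formula = 1.
Row 7: (((d \to a) \to (\neg (b \land c) \lor b)) \oplus (\neg (b \oplus c) \leftrightarrow (b \lor c))) = 0, \neg (((d \to a) \to (\neg (b \land c) \lor b)) \oplus (\neg (b \oplus c) \leftrightarrow (b \lor c))) = 1, so the formula = 0.
Row 13: (((d \to a) \to (\neg (b \land c) \lor b)) \oplus (\neg (b \oplus c) \leftrightarrow (b \lor c))) = 1, \neg (((d \to a) \to (\neg (b \land c) \lor b)) \oplus (\neg (b \oplus c) \leftrightarrow (b \lor c))) = 0, so the formula = 1.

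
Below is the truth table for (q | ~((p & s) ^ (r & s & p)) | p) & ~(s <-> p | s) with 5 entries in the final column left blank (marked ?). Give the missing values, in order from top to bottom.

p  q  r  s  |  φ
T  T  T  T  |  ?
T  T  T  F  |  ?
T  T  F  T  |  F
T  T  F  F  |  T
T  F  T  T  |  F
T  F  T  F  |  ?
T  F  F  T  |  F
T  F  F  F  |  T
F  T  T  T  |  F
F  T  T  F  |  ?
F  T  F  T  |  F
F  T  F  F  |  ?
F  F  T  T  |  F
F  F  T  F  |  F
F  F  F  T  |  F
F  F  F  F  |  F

Row p=T, q=T, r=T, s=T: (q | ~((p & s) ^ (r & s & p)) | p) = T, ~(s <-> p | s) = F, so the formula = F.
Row p=T, q=T, r=T, s=F: (q | ~((p & s) ^ (r & s & p)) | p) = T, ~(s <-> p | s) = T, so the formula = T.
Row p=T, q=F, r=T, s=F: (q | ~((p & s) ^ (r & s & p)) | p) = T, ~(s <-> p | s) = T, so the formula = T.
Row p=F, q=T, r=T, s=F: (q | ~((p & s) ^ (r & s & p)) | p) = T, ~(s <-> p | s) = F, so the formula = F.
Row p=F, q=T, r=F, s=F: (q | ~((p & s) ^ (r & s & p)) | p) = T, ~(s <-> p | s) = F, so the formula = F.

F, T, T, F, F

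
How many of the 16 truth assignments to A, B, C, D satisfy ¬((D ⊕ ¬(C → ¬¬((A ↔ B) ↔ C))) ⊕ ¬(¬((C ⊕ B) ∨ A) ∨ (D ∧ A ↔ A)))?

6

A | B | C | D | φ
- | - | - | - | -
F | F | F | F | T
F | F | F | T | F
F | F | T | F | T
F | F | T | T | F
F | T | F | F | T
F | T | F | T | F
F | T | T | F | F
F | T | T | T | T
T | F | F | F | F
T | F | F | T | F
T | F | T | F | T
T | F | T | T | T
T | T | F | F | F
T | T | F | T | F
T | T | T | F | F
T | T | T | T | F
The formula is true on 6 of the 16 rows.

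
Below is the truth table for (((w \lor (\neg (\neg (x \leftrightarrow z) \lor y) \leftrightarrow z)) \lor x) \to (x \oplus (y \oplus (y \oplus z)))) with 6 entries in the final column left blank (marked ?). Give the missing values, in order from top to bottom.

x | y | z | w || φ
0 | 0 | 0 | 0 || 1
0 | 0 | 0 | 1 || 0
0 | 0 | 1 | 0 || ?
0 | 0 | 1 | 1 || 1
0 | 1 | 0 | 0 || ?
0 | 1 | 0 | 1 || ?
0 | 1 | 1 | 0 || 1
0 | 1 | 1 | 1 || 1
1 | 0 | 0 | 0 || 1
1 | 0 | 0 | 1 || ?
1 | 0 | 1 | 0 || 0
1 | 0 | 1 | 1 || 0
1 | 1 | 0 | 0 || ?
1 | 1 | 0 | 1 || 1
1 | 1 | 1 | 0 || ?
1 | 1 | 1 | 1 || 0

Row x=0, y=0, z=1, w=0: ((w \lor (\neg (\neg (x \leftrightarrow z) \lor y) \leftrightarrow z)) \lor x) = 0, (x \oplus (y \oplus (y \oplus z))) = 1, so the formula = 1.
Row x=0, y=1, z=0, w=0: ((w \lor (\neg (\neg (x \leftrightarrow z) \lor y) \leftrightarrow z)) \lor x) = 1, (x \oplus (y \oplus (y \oplus z))) = 0, so the formula = 0.
Row x=0, y=1, z=0, w=1: ((w \lor (\neg (\neg (x \leftrightarrow z) \lor y) \leftrightarrow z)) \lor x) = 1, (x \oplus (y \oplus (y \oplus z))) = 0, so the formula = 0.
Row x=1, y=0, z=0, w=1: ((w \lor (\neg (\neg (x \leftrightarrow z) \lor y) \leftrightarrow z)) \lor x) = 1, (x \oplus (y \oplus (y \oplus z))) = 1, so the formula = 1.
Row x=1, y=1, z=0, w=0: ((w \lor (\neg (\neg (x \leftrightarrow z) \lor y) \leftrightarrow z)) \lor x) = 1, (x \oplus (y \oplus (y \oplus z))) = 1, so the formula = 1.
Row x=1, y=1, z=1, w=0: ((w \lor (\neg (\neg (x \leftrightarrow z) \lor y) \leftrightarrow z)) \lor x) = 1, (x \oplus (y \oplus (y \oplus z))) = 0, so the formula = 0.

1, 0, 0, 1, 1, 0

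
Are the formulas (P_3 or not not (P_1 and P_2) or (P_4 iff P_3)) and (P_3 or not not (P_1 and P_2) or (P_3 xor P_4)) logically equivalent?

not equivalent

P_1 | P_2 | P_3 | P_4 | φ | ψ
--- | --- | --- | --- | - | -
 T  |  T  |  T  |  T  | T | T
 T  |  T  |  T  |  F  | T | T
 T  |  T  |  F  |  T  | T | T
 T  |  T  |  F  |  F  | T | T
 T  |  F  |  T  |  T  | T | T
 T  |  F  |  T  |  F  | T | T
 T  |  F  |  F  |  T  | F | T
 T  |  F  |  F  |  F  | T | F
 F  |  T  |  T  |  T  | T | T
 F  |  T  |  T  |  F  | T | T
 F  |  T  |  F  |  T  | F | T
 F  |  T  |  F  |  F  | T | F
 F  |  F  |  T  |  T  | T | T
 F  |  F  |  T  |  F  | T | T
 F  |  F  |  F  |  T  | F | T
 F  |  F  |  F  |  F  | T | F
The columns differ at P_1=T, P_2=F, P_3=F, P_4=T (φ=F, ψ=T), so they are not equivalent.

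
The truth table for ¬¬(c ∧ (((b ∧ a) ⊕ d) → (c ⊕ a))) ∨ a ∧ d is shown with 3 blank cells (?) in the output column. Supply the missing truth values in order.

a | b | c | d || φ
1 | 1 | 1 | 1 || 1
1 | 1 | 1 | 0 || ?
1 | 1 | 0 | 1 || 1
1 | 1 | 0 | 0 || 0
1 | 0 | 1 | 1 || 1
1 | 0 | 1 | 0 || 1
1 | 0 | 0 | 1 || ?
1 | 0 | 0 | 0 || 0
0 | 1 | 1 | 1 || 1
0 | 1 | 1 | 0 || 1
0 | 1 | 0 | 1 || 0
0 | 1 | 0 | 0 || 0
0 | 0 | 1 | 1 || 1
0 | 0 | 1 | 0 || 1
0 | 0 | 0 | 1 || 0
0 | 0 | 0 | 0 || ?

Row a=1, b=1, c=1, d=0: ¬¬(c ∧ (((b ∧ a) ⊕ d) → (c ⊕ a))) = 0, (a ∧ d) = 0, so the formula = 0.
Row a=1, b=0, c=0, d=1: ¬¬(c ∧ (((b ∧ a) ⊕ d) → (c ⊕ a))) = 0, (a ∧ d) = 1, so the formula = 1.
Row a=0, b=0, c=0, d=0: ¬¬(c ∧ (((b ∧ a) ⊕ d) → (c ⊕ a))) = 0, (a ∧ d) = 0, so the formula = 0.

0, 1, 0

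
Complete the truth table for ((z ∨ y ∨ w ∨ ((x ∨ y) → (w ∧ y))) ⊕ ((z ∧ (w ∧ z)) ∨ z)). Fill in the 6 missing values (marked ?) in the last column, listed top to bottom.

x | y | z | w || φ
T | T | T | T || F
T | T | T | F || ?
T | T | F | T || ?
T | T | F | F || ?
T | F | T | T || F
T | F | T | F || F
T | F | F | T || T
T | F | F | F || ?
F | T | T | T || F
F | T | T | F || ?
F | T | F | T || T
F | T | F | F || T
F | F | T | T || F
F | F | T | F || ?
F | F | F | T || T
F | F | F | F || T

F, T, T, F, F, F

Row x=T, y=T, z=T, w=F: (z ∨ y ∨ w ∨ ((x ∨ y) → (w ∧ y))) = T, ((z ∧ (w ∧ z)) ∨ z) = T, so the formula = F.
Row x=T, y=T, z=F, w=T: (z ∨ y ∨ w ∨ ((x ∨ y) → (w ∧ y))) = T, ((z ∧ (w ∧ z)) ∨ z) = F, so the formula = T.
Row x=T, y=T, z=F, w=F: (z ∨ y ∨ w ∨ ((x ∨ y) → (w ∧ y))) = T, ((z ∧ (w ∧ z)) ∨ z) = F, so the formula = T.
Row x=T, y=F, z=F, w=F: (z ∨ y ∨ w ∨ ((x ∨ y) → (w ∧ y))) = F, ((z ∧ (w ∧ z)) ∨ z) = F, so the formula = F.
Row x=F, y=T, z=T, w=F: (z ∨ y ∨ w ∨ ((x ∨ y) → (w ∧ y))) = T, ((z ∧ (w ∧ z)) ∨ z) = T, so the formula = F.
Row x=F, y=F, z=T, w=F: (z ∨ y ∨ w ∨ ((x ∨ y) → (w ∧ y))) = T, ((z ∧ (w ∧ z)) ∨ z) = T, so the formula = F.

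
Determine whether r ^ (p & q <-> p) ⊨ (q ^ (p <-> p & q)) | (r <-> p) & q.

p | q | r | φ | ψ
- | - | - | - | -
1 | 1 | 1 | 0 | 1
1 | 1 | 0 | 1 | 0
1 | 0 | 1 | 1 | 0
1 | 0 | 0 | 0 | 0
0 | 1 | 1 | 0 | 0
0 | 1 | 0 | 1 | 1
0 | 0 | 1 | 0 | 1
0 | 0 | 0 | 1 | 1
At p=1, q=1, r=0 we have φ true but ψ false, so φ does not entail ψ.

no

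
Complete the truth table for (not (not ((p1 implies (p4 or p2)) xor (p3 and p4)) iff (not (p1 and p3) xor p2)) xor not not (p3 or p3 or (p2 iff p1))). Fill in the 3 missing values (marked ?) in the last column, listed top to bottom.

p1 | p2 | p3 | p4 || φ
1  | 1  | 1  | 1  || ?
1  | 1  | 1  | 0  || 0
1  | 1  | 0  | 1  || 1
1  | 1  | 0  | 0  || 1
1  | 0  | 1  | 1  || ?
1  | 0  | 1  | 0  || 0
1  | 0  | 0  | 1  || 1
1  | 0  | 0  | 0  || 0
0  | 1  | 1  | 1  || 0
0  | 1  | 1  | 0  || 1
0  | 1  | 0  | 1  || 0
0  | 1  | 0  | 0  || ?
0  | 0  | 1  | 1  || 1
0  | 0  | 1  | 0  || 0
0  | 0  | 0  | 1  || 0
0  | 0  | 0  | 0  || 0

1, 0, 0

Row p1=1, p2=1, p3=1, p4=1: not (not ((p1 implies (p4 or p2)) xor (p3 and p4)) iff (not (p1 and p3) xor p2)) = 0, not not (p3 or p3 or (p2 iff p1)) = 1, so the formula = 1.
Row p1=1, p2=0, p3=1, p4=1: not (not ((p1 implies (p4 or p2)) xor (p3 and p4)) iff (not (p1 and p3) xor p2)) = 1, not not (p3 or p3 or (p2 iff p1)) = 1, so the formula = 0.
Row p1=0, p2=1, p3=0, p4=0: not (not ((p1 implies (p4 or p2)) xor (p3 and p4)) iff (not (p1 and p3) xor p2)) = 0, not not (p3 or p3 or (p2 iff p1)) = 0, so the formula = 0.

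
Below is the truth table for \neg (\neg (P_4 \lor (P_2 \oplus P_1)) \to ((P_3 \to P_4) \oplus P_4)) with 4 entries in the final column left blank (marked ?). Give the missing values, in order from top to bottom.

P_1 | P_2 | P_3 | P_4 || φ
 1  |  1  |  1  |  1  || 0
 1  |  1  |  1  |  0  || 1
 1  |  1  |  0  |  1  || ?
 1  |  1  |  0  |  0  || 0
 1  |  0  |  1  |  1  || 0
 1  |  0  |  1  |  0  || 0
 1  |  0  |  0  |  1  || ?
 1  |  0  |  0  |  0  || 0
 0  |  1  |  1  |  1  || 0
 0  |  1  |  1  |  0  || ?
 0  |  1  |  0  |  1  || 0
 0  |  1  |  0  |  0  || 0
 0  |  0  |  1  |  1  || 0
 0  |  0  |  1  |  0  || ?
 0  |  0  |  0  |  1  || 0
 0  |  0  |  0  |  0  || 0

Row P_1=1, P_2=1, P_3=0, P_4=1: \neg (P_4 \lor (P_2 \oplus P_1)) = 0, ((P_3 \to P_4) \oplus P_4) = 0, (\neg (P_4 \lor (P_2 \oplus P_1)) \to ((P_3 \to P_4) \oplus P_4)) = 1, so the formula = 0.
Row P_1=1, P_2=0, P_3=0, P_4=1: \neg (P_4 \lor (P_2 \oplus P_1)) = 0, ((P_3 \to P_4) \oplus P_4) = 0, (\neg (P_4 \lor (P_2 \oplus P_1)) \to ((P_3 \to P_4) \oplus P_4)) = 1, so the formula = 0.
Row P_1=0, P_2=1, P_3=1, P_4=0: \neg (P_4 \lor (P_2 \oplus P_1)) = 0, ((P_3 \to P_4) \oplus P_4) = 0, (\neg (P_4 \lor (P_2 \oplus P_1)) \to ((P_3 \to P_4) \oplus P_4)) = 1, so the formula = 0.
Row P_1=0, P_2=0, P_3=1, P_4=0: \neg (P_4 \lor (P_2 \oplus P_1)) = 1, ((P_3 \to P_4) \oplus P_4) = 0, (\neg (P_4 \lor (P_2 \oplus P_1)) \to ((P_3 \to P_4) \oplus P_4)) = 0, so the formula = 1.

0, 0, 0, 1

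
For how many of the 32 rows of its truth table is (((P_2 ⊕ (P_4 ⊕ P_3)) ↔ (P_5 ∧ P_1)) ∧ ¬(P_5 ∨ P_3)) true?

4

 P_1    P_2    P_3    P_4    P_5   |    φ  
 True   True   True   True   True  |  False
 True   True   True   True  False  |  False
 True   True   True  False   True  |  False
 True   True   True  False  False  |  False
 True   True  False   True   True  |  False
 True   True  False   True  False  |   True
 True   True  False  False   True  |  False
 True   True  False  False  False  |  False
 True  False   True   True   True  |  False
 True  False   True   True  False  |  False
 True  False   True  False   True  |  False
 True  False   True  False  False  |  False
 True  False  False   True   True  |  False
 True  False  False   True  False  |  False
 True  False  False  False   True  |  False
 True  False  False  False  False  |   True
False   True   True   True   True  |  False
False   True   True   True  False  |  False
False   True   True  False   True  |  False
False   True   True  False  False  |  False
False   True  False   True   True  |  False
False   True  False   True  False  |   True
False   True  False  False   True  |  False
False   True  False  False  False  |  False
False  False   True   True   True  |  False
False  False   True   True  False  |  False
False  False   True  False   True  |  False
False  False   True  False  False  |  False
False  False  False   True   True  |  False
False  False  False   True  False  |  False
False  False  False  False   True  |  False
False  False  False  False  False  |   True
The formula is true on 4 of the 32 rows.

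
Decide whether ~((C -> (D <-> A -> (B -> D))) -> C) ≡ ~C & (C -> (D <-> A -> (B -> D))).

equivalent

A | B | C | D | φ | ψ
- | - | - | - | - | -
T | T | T | T | F | F
T | T | T | F | F | F
T | T | F | T | T | T
T | T | F | F | T | T
T | F | T | T | F | F
T | F | T | F | F | F
T | F | F | T | T | T
T | F | F | F | T | T
F | T | T | T | F | F
F | T | T | F | F | F
F | T | F | T | T | T
F | T | F | F | T | T
F | F | T | T | F | F
F | F | T | F | F | F
F | F | F | T | T | T
F | F | F | F | T | T
The columns for φ and ψ agree on every row, so they are logically equivalent.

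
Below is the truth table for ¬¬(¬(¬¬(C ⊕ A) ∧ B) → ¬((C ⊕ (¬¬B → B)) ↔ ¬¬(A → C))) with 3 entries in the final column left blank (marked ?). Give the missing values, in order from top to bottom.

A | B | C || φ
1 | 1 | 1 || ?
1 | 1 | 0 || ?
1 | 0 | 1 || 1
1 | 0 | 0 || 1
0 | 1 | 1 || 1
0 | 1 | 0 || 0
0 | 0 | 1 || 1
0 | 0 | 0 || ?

Row A=1, B=1, C=1: (¬(¬¬(C ⊕ A) ∧ B) → ¬((C ⊕ (¬¬B → B)) ↔ ¬¬(A → C))) = 1, ¬(¬(¬¬(C ⊕ A) ∧ B) → ¬((C ⊕ (¬¬B → B)) ↔ ¬¬(A → C))) = 0, so the formula = 1.
Row A=1, B=1, C=0: (¬(¬¬(C ⊕ A) ∧ B) → ¬((C ⊕ (¬¬B → B)) ↔ ¬¬(A → C))) = 1, ¬(¬(¬¬(C ⊕ A) ∧ B) → ¬((C ⊕ (¬¬B → B)) ↔ ¬¬(A → C))) = 0, so the formula = 1.
Row A=0, B=0, C=0: (¬(¬¬(C ⊕ A) ∧ B) → ¬((C ⊕ (¬¬B → B)) ↔ ¬¬(A → C))) = 0, ¬(¬(¬¬(C ⊕ A) ∧ B) → ¬((C ⊕ (¬¬B → B)) ↔ ¬¬(A → C))) = 1, so the formula = 0.

1, 1, 0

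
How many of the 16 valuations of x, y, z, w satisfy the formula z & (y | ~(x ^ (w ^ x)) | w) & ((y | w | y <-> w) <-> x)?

4

x  y  z  w  |  φ
1  1  1  1  |  1
1  1  1  0  |  0
1  1  0  1  |  0
1  1  0  0  |  0
1  0  1  1  |  1
1  0  1  0  |  1
1  0  0  1  |  0
1  0  0  0  |  0
0  1  1  1  |  0
0  1  1  0  |  1
0  1  0  1  |  0
0  1  0  0  |  0
0  0  1  1  |  0
0  0  1  0  |  0
0  0  0  1  |  0
0  0  0  0  |  0
The formula is true on 4 of the 16 rows.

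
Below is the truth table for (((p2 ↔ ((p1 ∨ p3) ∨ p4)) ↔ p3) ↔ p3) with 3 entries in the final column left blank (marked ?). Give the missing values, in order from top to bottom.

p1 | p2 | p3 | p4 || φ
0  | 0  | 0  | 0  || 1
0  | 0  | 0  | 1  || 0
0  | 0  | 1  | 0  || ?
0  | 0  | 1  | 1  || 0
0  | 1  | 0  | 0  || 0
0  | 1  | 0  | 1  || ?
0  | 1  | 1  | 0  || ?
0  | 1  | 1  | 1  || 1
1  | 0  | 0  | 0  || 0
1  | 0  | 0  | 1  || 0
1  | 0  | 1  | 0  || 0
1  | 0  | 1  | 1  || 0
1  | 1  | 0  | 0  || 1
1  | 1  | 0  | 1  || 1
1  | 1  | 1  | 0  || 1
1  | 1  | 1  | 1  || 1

Row p1=0, p2=0, p3=1, p4=0: ((p2 ↔ ((p1 ∨ p3) ∨ p4)) ↔ p3) = 0, so the formula = 0.
Row p1=0, p2=1, p3=0, p4=1: ((p2 ↔ ((p1 ∨ p3) ∨ p4)) ↔ p3) = 0, so the formula = 1.
Row p1=0, p2=1, p3=1, p4=0: ((p2 ↔ ((p1 ∨ p3) ∨ p4)) ↔ p3) = 1, so the formula = 1.

0, 1, 1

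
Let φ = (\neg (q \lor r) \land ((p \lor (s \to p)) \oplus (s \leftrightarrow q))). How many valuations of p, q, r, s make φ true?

1

p  q  r  s  |  φ
T  T  T  T  |  F
T  T  T  F  |  F
T  T  F  T  |  F
T  T  F  F  |  F
T  F  T  T  |  F
T  F  T  F  |  F
T  F  F  T  |  T
T  F  F  F  |  F
F  T  T  T  |  F
F  T  T  F  |  F
F  T  F  T  |  F
F  T  F  F  |  F
F  F  T  T  |  F
F  F  T  F  |  F
F  F  F  T  |  F
F  F  F  F  |  F
The formula is true on 1 of the 16 rows.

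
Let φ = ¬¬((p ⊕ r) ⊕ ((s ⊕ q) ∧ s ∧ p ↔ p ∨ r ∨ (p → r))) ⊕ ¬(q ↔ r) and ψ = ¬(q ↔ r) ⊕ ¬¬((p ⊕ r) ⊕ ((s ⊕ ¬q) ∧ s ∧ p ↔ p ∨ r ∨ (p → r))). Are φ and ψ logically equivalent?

not equivalent

p | q | r | s || φ | ψ
1 | 1 | 1 | 1 || 0 | 1
1 | 1 | 1 | 0 || 0 | 0
1 | 1 | 0 | 1 || 0 | 1
1 | 1 | 0 | 0 || 0 | 0
1 | 0 | 1 | 1 || 0 | 1
1 | 0 | 1 | 0 || 1 | 1
1 | 0 | 0 | 1 || 0 | 1
1 | 0 | 0 | 0 || 1 | 1
0 | 1 | 1 | 1 || 1 | 1
0 | 1 | 1 | 0 || 1 | 1
0 | 1 | 0 | 1 || 1 | 1
0 | 1 | 0 | 0 || 1 | 1
0 | 0 | 1 | 1 || 0 | 0
0 | 0 | 1 | 0 || 0 | 0
0 | 0 | 0 | 1 || 0 | 0
0 | 0 | 0 | 0 || 0 | 0
The columns differ at p=1, q=1, r=1, s=1 (φ=0, ψ=1), so they are not equivalent.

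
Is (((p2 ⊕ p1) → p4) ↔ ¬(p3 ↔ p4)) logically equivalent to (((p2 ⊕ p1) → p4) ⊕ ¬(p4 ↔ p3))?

  p1     p2     p3     p4   |    φ      ψ  
False  False  False  False  |  False   True
False  False  False   True  |   True  False
False  False   True  False  |   True  False
False  False   True   True  |  False   True
False   True  False  False  |   True  False
False   True  False   True  |   True  False
False   True   True  False  |  False   True
False   True   True   True  |  False   True
 True  False  False  False  |   True  False
 True  False  False   True  |   True  False
 True  False   True  False  |  False   True
 True  False   True   True  |  False   True
 True   True  False  False  |  False   True
 True   True  False   True  |   True  False
 True   True   True  False  |   True  False
 True   True   True   True  |  False   True
The columns differ at p1=False, p2=False, p3=False, p4=False (φ=False, ψ=True), so they are not equivalent.

not equivalent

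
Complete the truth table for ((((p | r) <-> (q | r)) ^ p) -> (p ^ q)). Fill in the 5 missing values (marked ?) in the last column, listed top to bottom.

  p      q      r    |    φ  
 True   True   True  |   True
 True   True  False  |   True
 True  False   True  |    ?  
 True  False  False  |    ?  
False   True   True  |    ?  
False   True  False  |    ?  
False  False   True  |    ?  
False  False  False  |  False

Row p=True, q=False, r=True: (((p | r) <-> (q | r)) ^ p) = False, (p ^ q) = True, so the formula = True.
Row p=True, q=False, r=False: (((p | r) <-> (q | r)) ^ p) = True, (p ^ q) = True, so the formula = True.
Row p=False, q=True, r=True: (((p | r) <-> (q | r)) ^ p) = True, (p ^ q) = True, so the formula = True.
Row p=False, q=True, r=False: (((p | r) <-> (q | r)) ^ p) = False, (p ^ q) = True, so the formula = True.
Row p=False, q=False, r=True: (((p | r) <-> (q | r)) ^ p) = True, (p ^ q) = False, so the formula = False.

True, True, True, True, False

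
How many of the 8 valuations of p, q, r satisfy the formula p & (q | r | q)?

p  q  r     (q | r | q)  (p & (q | r | q))
F  F  F          F               F        
F  F  T          T               F        
F  T  F          T               F        
F  T  T          T               F        
T  F  F          F               F        
T  F  T          T               T        
T  T  F          T               T        
T  T  T          T               T        
The formula is true on 3 of the 8 rows.

3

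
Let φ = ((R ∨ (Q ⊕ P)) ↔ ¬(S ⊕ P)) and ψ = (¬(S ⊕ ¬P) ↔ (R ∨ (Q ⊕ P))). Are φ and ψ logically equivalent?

P | Q | R | S || φ | ψ
T | T | T | T || T | F
T | T | T | F || F | T
T | T | F | T || F | T
T | T | F | F || T | F
T | F | T | T || T | F
T | F | T | F || F | T
T | F | F | T || T | F
T | F | F | F || F | T
F | T | T | T || F | T
F | T | T | F || T | F
F | T | F | T || F | T
F | T | F | F || T | F
F | F | T | T || F | T
F | F | T | F || T | F
F | F | F | T || T | F
F | F | F | F || F | T
The columns differ at P=T, Q=T, R=T, S=T (φ=T, ψ=F), so they are not equivalent.

not equivalent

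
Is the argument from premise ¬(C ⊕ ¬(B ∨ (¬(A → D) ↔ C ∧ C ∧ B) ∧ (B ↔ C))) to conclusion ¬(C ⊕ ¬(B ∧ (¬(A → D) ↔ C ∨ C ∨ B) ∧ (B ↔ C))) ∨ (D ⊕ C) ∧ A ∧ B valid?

A | B | C | D || φ | ψ
F | F | F | F || T | F
F | F | F | T || T | F
F | F | T | F || T | T
F | F | T | T || T | T
F | T | F | F || T | F
F | T | F | T || T | F
F | T | T | F || F | T
F | T | T | T || F | T
T | F | F | F || F | F
T | F | F | T || T | F
T | F | T | F || T | T
T | F | T | T || T | T
T | T | F | F || T | F
T | T | F | T || T | T
T | T | T | F || F | T
T | T | T | T || F | T
At A=F, B=F, C=F, D=F we have φ true but ψ false, so φ does not entail ψ.

no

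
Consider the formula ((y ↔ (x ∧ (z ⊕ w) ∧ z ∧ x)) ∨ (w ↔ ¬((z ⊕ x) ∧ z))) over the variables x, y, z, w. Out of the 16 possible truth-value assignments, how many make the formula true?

12

x  y  z  w  |  (z ⊕ w)  (x ∧ (z ⊕ w) ∧ z ∧ x)  (y ↔ (x ∧ (z ⊕ w) ∧ z ∧ x))  (z ⊕ x)  ((z ⊕ x) ∧ z)  ¬((z ⊕ x) ∧ z)  (w ↔ ¬((z ⊕ x) ∧ z))  φ
F  F  F  F  |     F               F                         T                  F           F              T                  F            T
F  F  F  T  |     T               F                         T                  F           F              T                  T            T
F  F  T  F  |     T               F                         T                  T           T              F                  T            T
F  F  T  T  |     F               F                         T                  T           T              F                  F            T
F  T  F  F  |     F               F                         F                  F           F              T                  F            F
F  T  F  T  |     T               F                         F                  F           F              T                  T            T
F  T  T  F  |     T               F                         F                  T           T              F                  T            T
F  T  T  T  |     F               F                         F                  T           T              F                  F            F
T  F  F  F  |     F               F                         T                  T           F              T                  F            T
T  F  F  T  |     T               F                         T                  T           F              T                  T            T
T  F  T  F  |     T               T                         F                  F           F              T                  F            F
T  F  T  T  |     F               F                         T                  F           F              T                  T            T
T  T  F  F  |     F               F                         F                  T           F              T                  F            F
T  T  F  T  |     T               F                         F                  T           F              T                  T            T
T  T  T  F  |     T               T                         T                  F           F              T                  F            T
T  T  T  T  |     F               F                         F                  F           F              T                  T            T
The formula is true on 12 of the 16 rows.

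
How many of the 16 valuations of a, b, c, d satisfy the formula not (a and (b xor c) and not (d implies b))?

a | b | c | d | φ
- | - | - | - | -
F | F | F | F | T
F | F | F | T | T
F | F | T | F | T
F | F | T | T | T
F | T | F | F | T
F | T | F | T | T
F | T | T | F | T
F | T | T | T | T
T | F | F | F | T
T | F | F | T | T
T | F | T | F | T
T | F | T | T | F
T | T | F | F | T
T | T | F | T | T
T | T | T | F | T
T | T | T | T | T
The formula is true on 15 of the 16 rows.

15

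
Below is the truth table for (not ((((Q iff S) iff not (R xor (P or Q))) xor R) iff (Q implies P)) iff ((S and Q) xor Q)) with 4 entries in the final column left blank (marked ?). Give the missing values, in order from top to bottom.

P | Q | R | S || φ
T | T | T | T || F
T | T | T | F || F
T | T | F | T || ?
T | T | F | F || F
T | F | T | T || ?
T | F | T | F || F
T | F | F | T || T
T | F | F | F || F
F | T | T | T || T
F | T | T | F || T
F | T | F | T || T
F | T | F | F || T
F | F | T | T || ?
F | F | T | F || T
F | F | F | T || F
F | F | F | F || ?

F, T, F, T

Row P=T, Q=T, R=F, S=T: not ((((Q iff S) iff not (R xor (P or Q))) xor R) iff (Q implies P)) = T, ((S and Q) xor Q) = F, so the formula = F.
Row P=T, Q=F, R=T, S=T: not ((((Q iff S) iff not (R xor (P or Q))) xor R) iff (Q implies P)) = F, ((S and Q) xor Q) = F, so the formula = T.
Row P=F, Q=F, R=T, S=T: not ((((Q iff S) iff not (R xor (P or Q))) xor R) iff (Q implies P)) = T, ((S and Q) xor Q) = F, so the formula = F.
Row P=F, Q=F, R=F, S=F: not ((((Q iff S) iff not (R xor (P or Q))) xor R) iff (Q implies P)) = F, ((S and Q) xor Q) = F, so the formula = T.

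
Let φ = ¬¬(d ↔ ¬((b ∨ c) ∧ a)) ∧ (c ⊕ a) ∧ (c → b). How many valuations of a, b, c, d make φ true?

3

a  b  c  d  |  φ
F  F  F  F  |  F
F  F  F  T  |  F
F  F  T  F  |  F
F  F  T  T  |  F
F  T  F  F  |  F
F  T  F  T  |  F
F  T  T  F  |  F
F  T  T  T  |  T
T  F  F  F  |  F
T  F  F  T  |  T
T  F  T  F  |  F
T  F  T  T  |  F
T  T  F  F  |  T
T  T  F  T  |  F
T  T  T  F  |  F
T  T  T  T  |  F
The formula is true on 3 of the 16 rows.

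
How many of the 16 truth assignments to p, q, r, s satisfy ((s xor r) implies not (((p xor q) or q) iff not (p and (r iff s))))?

p | q | r | s || (s xor r) | (p xor q) | ((p xor q) or q) | (r iff s) | (p and (r iff s)) | not (p and (r iff s)) | φ
1 | 1 | 1 | 1 ||     0     |     0     |        1         |     1     |         1         |           0           | 1
1 | 1 | 1 | 0 ||     1     |     0     |        1         |     0     |         0         |           1           | 0
1 | 1 | 0 | 1 ||     1     |     0     |        1         |     0     |         0         |           1           | 0
1 | 1 | 0 | 0 ||     0     |     0     |        1         |     1     |         1         |           0           | 1
1 | 0 | 1 | 1 ||     0     |     1     |        1         |     1     |         1         |           0           | 1
1 | 0 | 1 | 0 ||     1     |     1     |        1         |     0     |         0         |           1           | 0
1 | 0 | 0 | 1 ||     1     |     1     |        1         |     0     |         0         |           1           | 0
1 | 0 | 0 | 0 ||     0     |     1     |        1         |     1     |         1         |           0           | 1
0 | 1 | 1 | 1 ||     0     |     1     |        1         |     1     |         0         |           1           | 1
0 | 1 | 1 | 0 ||     1     |     1     |        1         |     0     |         0         |           1           | 0
0 | 1 | 0 | 1 ||     1     |     1     |        1         |     0     |         0         |           1           | 0
0 | 1 | 0 | 0 ||     0     |     1     |        1         |     1     |         0         |           1           | 1
0 | 0 | 1 | 1 ||     0     |     0     |        0         |     1     |         0         |           1           | 1
0 | 0 | 1 | 0 ||     1     |     0     |        0         |     0     |         0         |           1           | 1
0 | 0 | 0 | 1 ||     1     |     0     |        0         |     0     |         0         |           1           | 1
0 | 0 | 0 | 0 ||     0     |     0     |        0         |     1     |         0         |           1           | 1
The formula is true on 10 of the 16 rows.

10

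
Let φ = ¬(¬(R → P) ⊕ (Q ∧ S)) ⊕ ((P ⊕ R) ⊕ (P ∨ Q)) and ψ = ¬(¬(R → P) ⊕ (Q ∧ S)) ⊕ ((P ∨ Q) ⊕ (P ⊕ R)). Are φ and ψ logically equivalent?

P | Q | R | S | φ | ψ
- | - | - | - | - | -
F | F | F | F | T | T
F | F | F | T | T | T
F | F | T | F | T | T
F | F | T | T | T | T
F | T | F | F | F | F
F | T | F | T | T | T
F | T | T | F | F | F
F | T | T | T | T | T
T | F | F | F | T | T
T | F | F | T | T | T
T | F | T | F | F | F
T | F | T | T | F | F
T | T | F | F | T | T
T | T | F | T | F | F
T | T | T | F | F | F
T | T | T | T | T | T
The columns for φ and ψ agree on every row, so they are logically equivalent.

equivalent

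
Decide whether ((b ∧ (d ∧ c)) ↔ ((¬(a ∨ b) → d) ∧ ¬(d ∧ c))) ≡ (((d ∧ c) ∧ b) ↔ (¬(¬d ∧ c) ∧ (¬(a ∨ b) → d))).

not equivalent

a | b | c | d || φ | ψ
F | F | F | F || T | T
F | F | F | T || F | F
F | F | T | F || T | T
F | F | T | T || T | F
F | T | F | F || F | F
F | T | F | T || F | F
F | T | T | F || F | T
F | T | T | T || F | T
T | F | F | F || F | F
T | F | F | T || F | F
T | F | T | F || F | T
T | F | T | T || T | F
T | T | F | F || F | F
T | T | F | T || F | F
T | T | T | F || F | T
T | T | T | T || F | T
The columns differ at a=F, b=F, c=T, d=T (φ=T, ψ=F), so they are not equivalent.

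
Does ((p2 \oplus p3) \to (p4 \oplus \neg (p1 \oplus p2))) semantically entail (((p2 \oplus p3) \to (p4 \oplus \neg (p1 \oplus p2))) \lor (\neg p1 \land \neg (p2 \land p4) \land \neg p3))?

yes

p1 | p2 | p3 | p4 || φ | ψ
T  | T  | T  | T  || T | T
T  | T  | T  | F  || T | T
T  | T  | F  | T  || F | F
T  | T  | F  | F  || T | T
T  | F  | T  | T  || T | T
T  | F  | T  | F  || F | F
T  | F  | F  | T  || T | T
T  | F  | F  | F  || T | T
F  | T  | T  | T  || T | T
F  | T  | T  | F  || T | T
F  | T  | F  | T  || T | T
F  | T  | F  | F  || F | T
F  | F  | T  | T  || F | F
F  | F  | T  | F  || T | T
F  | F  | F  | T  || T | T
F  | F  | F  | F  || T | T
In every row where φ is true, ψ is also true, so φ ⊨ ψ.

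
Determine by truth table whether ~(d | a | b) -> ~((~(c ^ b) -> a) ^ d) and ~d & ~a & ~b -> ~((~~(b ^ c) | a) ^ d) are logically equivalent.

equivalent

a | b | c | d || φ | ψ
1 | 1 | 1 | 1 || 1 | 1
1 | 1 | 1 | 0 || 1 | 1
1 | 1 | 0 | 1 || 1 | 1
1 | 1 | 0 | 0 || 1 | 1
1 | 0 | 1 | 1 || 1 | 1
1 | 0 | 1 | 0 || 1 | 1
1 | 0 | 0 | 1 || 1 | 1
1 | 0 | 0 | 0 || 1 | 1
0 | 1 | 1 | 1 || 1 | 1
0 | 1 | 1 | 0 || 1 | 1
0 | 1 | 0 | 1 || 1 | 1
0 | 1 | 0 | 0 || 1 | 1
0 | 0 | 1 | 1 || 1 | 1
0 | 0 | 1 | 0 || 0 | 0
0 | 0 | 0 | 1 || 1 | 1
0 | 0 | 0 | 0 || 1 | 1
The columns for φ and ψ agree on every row, so they are logically equivalent.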